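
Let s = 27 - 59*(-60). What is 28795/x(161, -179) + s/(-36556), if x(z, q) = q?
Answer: -1053268513/6543524 ≈ -160.96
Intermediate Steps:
s = 3567 (s = 27 + 3540 = 3567)
28795/x(161, -179) + s/(-36556) = 28795/(-179) + 3567/(-36556) = 28795*(-1/179) + 3567*(-1/36556) = -28795/179 - 3567/36556 = -1053268513/6543524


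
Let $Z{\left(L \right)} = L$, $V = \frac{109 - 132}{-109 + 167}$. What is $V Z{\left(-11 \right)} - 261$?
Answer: $- \frac{14885}{58} \approx -256.64$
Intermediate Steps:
$V = - \frac{23}{58} \approx -0.39655$
$V Z{\left(-11 \right)} - 261 = \left(- \frac{23}{58}\right) \left(-11\right) - 261 = \frac{253}{58} - 261 = - \frac{14885}{58}$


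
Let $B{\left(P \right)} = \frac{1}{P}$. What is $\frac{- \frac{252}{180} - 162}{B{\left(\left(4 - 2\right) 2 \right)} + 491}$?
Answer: $- \frac{3268}{9825} \approx -0.33262$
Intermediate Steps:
$\frac{- \frac{252}{180} - 162}{B{\left(\left(4 - 2\right) 2 \right)} + 491} = \frac{- \frac{252}{180} - 162}{\frac{1}{\left(4 - 2\right) 2} + 491} = \frac{\left(-252\right) \frac{1}{180} - 162}{\frac{1}{2 \cdot 2} + 491} = \frac{- \frac{7}{5} - 162}{\frac{1}{4} + 491} = - \frac{817}{5 \left(\frac{1}{4} + 491\right)} = - \frac{817}{5 \cdot \frac{1965}{4}} = \left(- \frac{817}{5}\right) \frac{4}{1965} = - \frac{3268}{9825}$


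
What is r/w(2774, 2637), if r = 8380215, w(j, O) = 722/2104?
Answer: 8815986180/361 ≈ 2.4421e+7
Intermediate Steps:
w(j, O) = 361/1052 (w(j, O) = 722*(1/2104) = 361/1052)
r/w(2774, 2637) = 8380215/(361/1052) = 8380215*(1052/361) = 8815986180/361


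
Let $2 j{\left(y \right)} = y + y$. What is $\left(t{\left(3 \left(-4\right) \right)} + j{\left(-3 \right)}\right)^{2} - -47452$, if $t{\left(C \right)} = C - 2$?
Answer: $47741$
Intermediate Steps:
$t{\left(C \right)} = -2 + C$ ($t{\left(C \right)} = C - 2 = -2 + C$)
$j{\left(y \right)} = y$ ($j{\left(y \right)} = \frac{y + y}{2} = \frac{2 y}{2} = y$)
$\left(t{\left(3 \left(-4\right) \right)} + j{\left(-3 \right)}\right)^{2} - -47452 = \left(\left(-2 + 3 \left(-4\right)\right) - 3\right)^{2} - -47452 = \left(\left(-2 - 12\right) - 3\right)^{2} + 47452 = \left(-14 - 3\right)^{2} + 47452 = \left(-17\right)^{2} + 47452 = 289 + 47452 = 47741$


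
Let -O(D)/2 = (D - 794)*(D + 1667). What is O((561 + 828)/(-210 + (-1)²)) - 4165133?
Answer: -65801999193/43681 ≈ -1.5064e+6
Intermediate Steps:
O(D) = -2*(-794 + D)*(1667 + D) (O(D) = -2*(D - 794)*(D + 1667) = -2*(-794 + D)*(1667 + D))
O((561 + 828)/(-210 + (-1)²)) - 4165133 = (2647196 - 1746*(561 + 828)/(-210 + (-1)²) - 2*(561 + 828)²/(-210 + (-1)²)²) - 4165133 = (2647196 - 2425194/(-210 + 1) - 2*1929321/(-210 + 1)²) - 4165133 = (2647196 - 2425194/(-209) - 2*(1389/(-209))²) - 4165133 = (2647196 - 2425194*(-1)/209 - 2*(1389*(-1/209))²) - 4165133 = (2647196 - 1746*(-1389/209) - 2*(-1389/209)²) - 4165133 = (2647196 + 2425194/209 - 2*1929321/43681) - 4165133 = (2647196 + 2425194/209 - 3858642/43681) - 4165133 = 116135175380/43681 - 4165133 = -65801999193/43681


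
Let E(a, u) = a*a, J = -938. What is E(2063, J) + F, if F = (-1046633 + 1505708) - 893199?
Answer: 3821845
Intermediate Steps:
E(a, u) = a²
F = -434124 (F = 459075 - 893199 = -434124)
E(2063, J) + F = 2063² - 434124 = 4255969 - 434124 = 3821845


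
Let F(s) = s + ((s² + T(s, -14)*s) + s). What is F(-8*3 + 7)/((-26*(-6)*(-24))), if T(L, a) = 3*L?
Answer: -187/624 ≈ -0.29968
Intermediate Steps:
F(s) = 2*s + 4*s² (F(s) = s + ((s² + (3*s)*s) + s) = s + ((s² + 3*s²) + s) = s + (4*s² + s) = s + (s + 4*s²) = 2*s + 4*s²)
F(-8*3 + 7)/((-26*(-6)*(-24))) = (2*(-8*3 + 7)*(1 + 2*(-8*3 + 7)))/((-26*(-6)*(-24))) = (2*(-24 + 7)*(1 + 2*(-24 + 7)))/((156*(-24))) = (2*(-17)*(1 + 2*(-17)))/(-3744) = (2*(-17)*(1 - 34))*(-1/3744) = (2*(-17)*(-33))*(-1/3744) = 1122*(-1/3744) = -187/624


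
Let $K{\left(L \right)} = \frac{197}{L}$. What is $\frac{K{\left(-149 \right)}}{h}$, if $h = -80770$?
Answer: $\frac{1}{61090} \approx 1.6369 \cdot 10^{-5}$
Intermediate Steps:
$\frac{K{\left(-149 \right)}}{h} = \frac{197 \frac{1}{-149}}{-80770} = 197 \left(- \frac{1}{149}\right) \left(- \frac{1}{80770}\right) = \left(- \frac{197}{149}\right) \left(- \frac{1}{80770}\right) = \frac{1}{61090}$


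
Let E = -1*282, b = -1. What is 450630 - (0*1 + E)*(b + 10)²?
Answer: 473472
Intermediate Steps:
E = -282
450630 - (0*1 + E)*(b + 10)² = 450630 - (0*1 - 282)*(-1 + 10)² = 450630 - (0 - 282)*9² = 450630 - (-282)*81 = 450630 - 1*(-22842) = 450630 + 22842 = 473472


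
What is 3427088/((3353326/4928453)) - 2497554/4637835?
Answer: 4351897097579678602/864009593845 ≈ 5.0369e+6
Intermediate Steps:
3427088/((3353326/4928453)) - 2497554/4637835 = 3427088/((3353326*(1/4928453))) - 2497554*1/4637835 = 3427088/(3353326/4928453) - 277506/515315 = 3427088*(4928453/3353326) - 277506/515315 = 8445121067432/1676663 - 277506/515315 = 4351897097579678602/864009593845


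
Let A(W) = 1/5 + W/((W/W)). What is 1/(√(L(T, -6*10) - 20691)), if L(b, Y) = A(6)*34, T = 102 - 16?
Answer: -I*√512005/102401 ≈ -0.0069877*I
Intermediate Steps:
A(W) = ⅕ + W (A(W) = 1*(⅕) + W/1 = ⅕ + W*1 = ⅕ + W)
T = 86
L(b, Y) = 1054/5 (L(b, Y) = (⅕ + 6)*34 = (31/5)*34 = 1054/5)
1/(√(L(T, -6*10) - 20691)) = 1/(√(1054/5 - 20691)) = 1/(√(-102401/5)) = 1/(I*√512005/5) = -I*√512005/102401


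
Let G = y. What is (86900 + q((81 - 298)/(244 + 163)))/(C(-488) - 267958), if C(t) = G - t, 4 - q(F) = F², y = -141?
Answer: -14395513607/44329494539 ≈ -0.32474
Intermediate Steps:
G = -141
q(F) = 4 - F²
C(t) = -141 - t
(86900 + q((81 - 298)/(244 + 163)))/(C(-488) - 267958) = (86900 + (4 - ((81 - 298)/(244 + 163))²))/((-141 - 1*(-488)) - 267958) = (86900 + (4 - (-217/407)²))/((-141 + 488) - 267958) = (86900 + (4 - (-217*1/407)²))/(347 - 267958) = (86900 + (4 - (-217/407)²))/(-267611) = (86900 + (4 - 1*47089/165649))*(-1/267611) = (86900 + (4 - 47089/165649))*(-1/267611) = (86900 + 615507/165649)*(-1/267611) = (14395513607/165649)*(-1/267611) = -14395513607/44329494539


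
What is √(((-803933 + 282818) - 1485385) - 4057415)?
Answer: 11*I*√50115 ≈ 2462.5*I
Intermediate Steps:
√(((-803933 + 282818) - 1485385) - 4057415) = √((-521115 - 1485385) - 4057415) = √(-2006500 - 4057415) = √(-6063915) = 11*I*√50115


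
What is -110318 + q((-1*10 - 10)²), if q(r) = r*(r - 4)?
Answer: 48082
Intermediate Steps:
q(r) = r*(-4 + r)
-110318 + q((-1*10 - 10)²) = -110318 + (-1*10 - 10)²*(-4 + (-1*10 - 10)²) = -110318 + (-10 - 10)²*(-4 + (-10 - 10)²) = -110318 + (-20)²*(-4 + (-20)²) = -110318 + 400*(-4 + 400) = -110318 + 400*396 = -110318 + 158400 = 48082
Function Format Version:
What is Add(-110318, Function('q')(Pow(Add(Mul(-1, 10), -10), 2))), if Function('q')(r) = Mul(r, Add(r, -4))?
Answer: 48082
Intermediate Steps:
Function('q')(r) = Mul(r, Add(-4, r))
Add(-110318, Function('q')(Pow(Add(Mul(-1, 10), -10), 2))) = Add(-110318, Mul(Pow(Add(Mul(-1, 10), -10), 2), Add(-4, Pow(Add(Mul(-1, 10), -10), 2)))) = Add(-110318, Mul(Pow(Add(-10, -10), 2), Add(-4, Pow(Add(-10, -10), 2)))) = Add(-110318, Mul(Pow(-20, 2), Add(-4, Pow(-20, 2)))) = Add(-110318, Mul(400, Add(-4, 400))) = Add(-110318, Mul(400, 396)) = Add(-110318, 158400) = 48082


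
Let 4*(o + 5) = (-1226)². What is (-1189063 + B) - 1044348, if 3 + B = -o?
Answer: -2609178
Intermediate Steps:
o = 375764 (o = -5 + (¼)*(-1226)² = -5 + (¼)*1503076 = -5 + 375769 = 375764)
B = -375767 (B = -3 - 1*375764 = -3 - 375764 = -375767)
(-1189063 + B) - 1044348 = (-1189063 - 375767) - 1044348 = -1564830 - 1044348 = -2609178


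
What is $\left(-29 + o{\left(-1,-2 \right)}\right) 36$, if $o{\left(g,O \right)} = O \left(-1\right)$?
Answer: $-972$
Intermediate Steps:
$o{\left(g,O \right)} = - O$
$\left(-29 + o{\left(-1,-2 \right)}\right) 36 = \left(-29 - -2\right) 36 = \left(-29 + 2\right) 36 = \left(-27\right) 36 = -972$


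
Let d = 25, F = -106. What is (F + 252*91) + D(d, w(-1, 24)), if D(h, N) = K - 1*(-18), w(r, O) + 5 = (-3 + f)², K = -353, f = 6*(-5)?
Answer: 22491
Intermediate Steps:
f = -30
w(r, O) = 1084 (w(r, O) = -5 + (-3 - 30)² = -5 + (-33)² = -5 + 1089 = 1084)
D(h, N) = -335 (D(h, N) = -353 - 1*(-18) = -353 + 18 = -335)
(F + 252*91) + D(d, w(-1, 24)) = (-106 + 252*91) - 335 = (-106 + 22932) - 335 = 22826 - 335 = 22491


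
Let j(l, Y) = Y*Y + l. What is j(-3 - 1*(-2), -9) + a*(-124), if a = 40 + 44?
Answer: -10336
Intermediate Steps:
j(l, Y) = l + Y² (j(l, Y) = Y² + l = l + Y²)
a = 84
j(-3 - 1*(-2), -9) + a*(-124) = ((-3 - 1*(-2)) + (-9)²) + 84*(-124) = ((-3 + 2) + 81) - 10416 = (-1 + 81) - 10416 = 80 - 10416 = -10336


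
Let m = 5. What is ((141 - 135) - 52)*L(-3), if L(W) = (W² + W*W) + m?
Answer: -1058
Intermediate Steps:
L(W) = 5 + 2*W² (L(W) = (W² + W*W) + 5 = (W² + W²) + 5 = 2*W² + 5 = 5 + 2*W²)
((141 - 135) - 52)*L(-3) = ((141 - 135) - 52)*(5 + 2*(-3)²) = (6 - 52)*(5 + 2*9) = -46*(5 + 18) = -46*23 = -1058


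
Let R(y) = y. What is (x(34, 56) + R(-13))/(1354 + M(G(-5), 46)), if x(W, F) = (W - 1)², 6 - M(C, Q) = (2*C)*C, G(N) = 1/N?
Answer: 13450/16999 ≈ 0.79122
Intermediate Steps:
M(C, Q) = 6 - 2*C² (M(C, Q) = 6 - 2*C*C = 6 - 2*C²)
x(W, F) = (-1 + W)²
(x(34, 56) + R(-13))/(1354 + M(G(-5), 46)) = ((-1 + 34)² - 13)/(1354 + (6 - 2*(1/(-5))²)) = (33² - 13)/(1354 + (6 - 2*(-⅕)²)) = (1089 - 13)/(1354 + (6 - 2*1/25)) = 1076/(1354 + (6 - 2/25)) = 1076/(1354 + 148/25) = 1076/(33998/25) = 1076*(25/33998) = 13450/16999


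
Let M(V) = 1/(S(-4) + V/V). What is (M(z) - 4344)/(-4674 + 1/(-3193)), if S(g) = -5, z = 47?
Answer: 55484761/59696332 ≈ 0.92945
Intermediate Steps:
M(V) = -1/4 (M(V) = 1/(-5 + V/V) = 1/(-5 + 1) = 1/(-4) = -1/4)
(M(z) - 4344)/(-4674 + 1/(-3193)) = (-1/4 - 4344)/(-4674 + 1/(-3193)) = -17377/(4*(-4674 - 1/3193)) = -17377/(4*(-14924083/3193)) = -17377/4*(-3193/14924083) = 55484761/59696332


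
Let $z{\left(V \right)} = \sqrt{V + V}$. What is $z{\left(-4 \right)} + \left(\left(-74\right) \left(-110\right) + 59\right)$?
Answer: $8199 + 2 i \sqrt{2} \approx 8199.0 + 2.8284 i$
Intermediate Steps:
$z{\left(V \right)} = \sqrt{2} \sqrt{V}$ ($z{\left(V \right)} = \sqrt{2 V} = \sqrt{2} \sqrt{V}$)
$z{\left(-4 \right)} + \left(\left(-74\right) \left(-110\right) + 59\right) = \sqrt{2} \sqrt{-4} + \left(\left(-74\right) \left(-110\right) + 59\right) = \sqrt{2} \cdot 2 i + \left(8140 + 59\right) = 2 i \sqrt{2} + 8199 = 8199 + 2 i \sqrt{2}$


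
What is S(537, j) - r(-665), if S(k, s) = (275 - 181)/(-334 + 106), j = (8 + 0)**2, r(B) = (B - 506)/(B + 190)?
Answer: -8201/2850 ≈ -2.8775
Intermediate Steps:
r(B) = (-506 + B)/(190 + B)
j = 64 (j = 8**2 = 64)
S(k, s) = -47/114 (S(k, s) = 94/(-228) = 94*(-1/228) = -47/114)
S(537, j) - r(-665) = -47/114 - (-506 - 665)/(190 - 665) = -47/114 - (-1171)/(-475) = -47/114 - (-1)*(-1171)/475 = -47/114 - 1*1171/475 = -47/114 - 1171/475 = -8201/2850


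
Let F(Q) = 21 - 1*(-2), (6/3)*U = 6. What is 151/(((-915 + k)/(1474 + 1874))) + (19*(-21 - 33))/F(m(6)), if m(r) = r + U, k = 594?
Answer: -3985650/2461 ≈ -1619.5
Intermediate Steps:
U = 3 (U = (1/2)*6 = 3)
m(r) = 3 + r (m(r) = r + 3 = 3 + r)
F(Q) = 23 (F(Q) = 21 + 2 = 23)
151/(((-915 + k)/(1474 + 1874))) + (19*(-21 - 33))/F(m(6)) = 151/(((-915 + 594)/(1474 + 1874))) + (19*(-21 - 33))/23 = 151/((-321/3348)) + (19*(-54))*(1/23) = 151/((-321*1/3348)) - 1026*1/23 = 151/(-107/1116) - 1026/23 = 151*(-1116/107) - 1026/23 = -168516/107 - 1026/23 = -3985650/2461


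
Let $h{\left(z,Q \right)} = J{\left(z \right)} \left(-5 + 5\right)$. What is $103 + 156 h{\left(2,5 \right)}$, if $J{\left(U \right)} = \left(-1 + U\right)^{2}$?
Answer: $103$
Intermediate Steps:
$h{\left(z,Q \right)} = 0$ ($h{\left(z,Q \right)} = \left(-1 + z\right)^{2} \left(-5 + 5\right) = \left(-1 + z\right)^{2} \cdot 0 = 0$)
$103 + 156 h{\left(2,5 \right)} = 103 + 156 \cdot 0 = 103 + 0 = 103$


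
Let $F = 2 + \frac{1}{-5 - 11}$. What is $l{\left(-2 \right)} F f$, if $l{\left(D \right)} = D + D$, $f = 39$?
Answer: $- \frac{1209}{4} \approx -302.25$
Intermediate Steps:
$F = \frac{31}{16}$ ($F = 2 + \frac{1}{-5 - 11} = 2 + \frac{1}{-16} = 2 - \frac{1}{16} = \frac{31}{16} \approx 1.9375$)
$l{\left(D \right)} = 2 D$
$l{\left(-2 \right)} F f = 2 \left(-2\right) \frac{31}{16} \cdot 39 = \left(-4\right) \frac{1209}{16} = - \frac{1209}{4}$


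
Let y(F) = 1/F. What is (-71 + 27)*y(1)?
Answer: -44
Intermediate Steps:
y(F) = 1/F
(-71 + 27)*y(1) = (-71 + 27)/1 = -44*1 = -44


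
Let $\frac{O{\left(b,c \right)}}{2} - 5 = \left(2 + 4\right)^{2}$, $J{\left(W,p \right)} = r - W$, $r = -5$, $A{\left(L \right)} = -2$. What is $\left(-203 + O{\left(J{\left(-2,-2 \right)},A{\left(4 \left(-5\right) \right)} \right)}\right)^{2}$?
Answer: $14641$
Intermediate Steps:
$J{\left(W,p \right)} = -5 - W$
$O{\left(b,c \right)} = 82$ ($O{\left(b,c \right)} = 10 + 2 \left(2 + 4\right)^{2} = 10 + 2 \cdot 6^{2} = 10 + 2 \cdot 36 = 10 + 72 = 82$)
$\left(-203 + O{\left(J{\left(-2,-2 \right)},A{\left(4 \left(-5\right) \right)} \right)}\right)^{2} = \left(-203 + 82\right)^{2} = \left(-121\right)^{2} = 14641$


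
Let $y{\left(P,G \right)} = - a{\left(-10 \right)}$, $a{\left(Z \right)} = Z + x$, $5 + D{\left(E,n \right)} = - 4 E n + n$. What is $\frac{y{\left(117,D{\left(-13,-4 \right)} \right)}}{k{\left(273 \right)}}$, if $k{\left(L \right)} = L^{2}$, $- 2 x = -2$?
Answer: $\frac{1}{8281} \approx 0.00012076$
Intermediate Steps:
$x = 1$ ($x = \left(- \frac{1}{2}\right) \left(-2\right) = 1$)
$D{\left(E,n \right)} = -5 + n - 4 E n$ ($D{\left(E,n \right)} = -5 + \left(- 4 E n + n\right) = -5 - \left(- n + 4 E n\right) = -5 + n - 4 E n$)
$a{\left(Z \right)} = 1 + Z$ ($a{\left(Z \right)} = Z + 1 = 1 + Z$)
$y{\left(P,G \right)} = 9$ ($y{\left(P,G \right)} = - (1 - 10) = \left(-1\right) \left(-9\right) = 9$)
$\frac{y{\left(117,D{\left(-13,-4 \right)} \right)}}{k{\left(273 \right)}} = \frac{9}{273^{2}} = \frac{9}{74529} = 9 \cdot \frac{1}{74529} = \frac{1}{8281}$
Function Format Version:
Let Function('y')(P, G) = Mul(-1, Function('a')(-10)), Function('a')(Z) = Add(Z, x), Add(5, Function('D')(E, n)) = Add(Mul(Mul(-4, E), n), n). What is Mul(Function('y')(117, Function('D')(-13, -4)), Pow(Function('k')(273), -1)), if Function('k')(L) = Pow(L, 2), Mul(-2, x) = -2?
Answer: Rational(1, 8281) ≈ 0.00012076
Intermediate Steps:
x = 1 (x = Mul(Rational(-1, 2), -2) = 1)
Function('D')(E, n) = Add(-5, n, Mul(-4, E, n)) (Function('D')(E, n) = Add(-5, Add(Mul(Mul(-4, E), n), n)) = Add(-5, Add(Mul(-4, E, n), n)) = Add(-5, Add(n, Mul(-4, E, n))) = Add(-5, n, Mul(-4, E, n)))
Function('a')(Z) = Add(1, Z) (Function('a')(Z) = Add(Z, 1) = Add(1, Z))
Function('y')(P, G) = 9 (Function('y')(P, G) = Mul(-1, Add(1, -10)) = Mul(-1, -9) = 9)
Mul(Function('y')(117, Function('D')(-13, -4)), Pow(Function('k')(273), -1)) = Mul(9, Pow(Pow(273, 2), -1)) = Mul(9, Pow(74529, -1)) = Mul(9, Rational(1, 74529)) = Rational(1, 8281)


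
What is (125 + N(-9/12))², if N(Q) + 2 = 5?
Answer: 16384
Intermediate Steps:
N(Q) = 3 (N(Q) = -2 + 5 = 3)
(125 + N(-9/12))² = (125 + 3)² = 128² = 16384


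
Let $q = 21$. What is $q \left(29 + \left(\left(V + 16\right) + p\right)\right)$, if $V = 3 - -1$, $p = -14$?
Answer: $735$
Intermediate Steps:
$V = 4$ ($V = 3 + 1 = 4$)
$q \left(29 + \left(\left(V + 16\right) + p\right)\right) = 21 \left(29 + \left(\left(4 + 16\right) - 14\right)\right) = 21 \left(29 + \left(20 - 14\right)\right) = 21 \left(29 + 6\right) = 21 \cdot 35 = 735$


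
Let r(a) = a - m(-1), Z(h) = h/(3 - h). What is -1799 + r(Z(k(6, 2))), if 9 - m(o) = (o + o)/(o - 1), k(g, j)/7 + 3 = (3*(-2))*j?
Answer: -65087/36 ≈ -1808.0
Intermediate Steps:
k(g, j) = -21 - 42*j (k(g, j) = -21 + 7*((3*(-2))*j) = -21 + 7*(-6*j) = -21 - 42*j)
m(o) = 9 - 2*o/(-1 + o) (m(o) = 9 - (o + o)/(o - 1) = 9 - 2*o/(-1 + o))
r(a) = -8 + a (r(a) = a - (-9 + 7*(-1))/(-1 - 1) = a - (-9 - 7)/(-2) = a - (-1)*(-16)/2 = a - 1*8 = a - 8 = -8 + a)
-1799 + r(Z(k(6, 2))) = -1799 + (-8 - (-21 - 42*2)/(-3 + (-21 - 42*2))) = -1799 + (-8 - (-21 - 84)/(-3 + (-21 - 84))) = -1799 + (-8 - 1*(-105)/(-3 - 105)) = -1799 + (-8 - 1*(-105)/(-108)) = -1799 + (-8 - 1*(-105)*(-1/108)) = -1799 + (-8 - 35/36) = -1799 - 323/36 = -65087/36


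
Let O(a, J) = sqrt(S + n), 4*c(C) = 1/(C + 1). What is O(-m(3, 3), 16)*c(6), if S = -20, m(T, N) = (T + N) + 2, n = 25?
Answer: sqrt(5)/28 ≈ 0.079860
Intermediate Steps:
m(T, N) = 2 + N + T (m(T, N) = (N + T) + 2 = 2 + N + T)
c(C) = 1/(4*(1 + C)) (c(C) = 1/(4*(C + 1)) = 1/(4*(1 + C)))
O(a, J) = sqrt(5) (O(a, J) = sqrt(-20 + 25) = sqrt(5))
O(-m(3, 3), 16)*c(6) = sqrt(5)*(1/(4*(1 + 6))) = sqrt(5)*((1/4)/7) = sqrt(5)*((1/4)*(1/7)) = sqrt(5)*(1/28) = sqrt(5)/28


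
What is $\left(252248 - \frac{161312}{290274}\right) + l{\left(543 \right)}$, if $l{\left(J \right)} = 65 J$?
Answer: $\frac{41733047735}{145137} \approx 2.8754 \cdot 10^{5}$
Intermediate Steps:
$\left(252248 - \frac{161312}{290274}\right) + l{\left(543 \right)} = \left(252248 - \frac{161312}{290274}\right) + 65 \cdot 543 = \left(252248 - \frac{80656}{145137}\right) + 35295 = \frac{36610437320}{145137} + 35295 = \frac{41733047735}{145137}$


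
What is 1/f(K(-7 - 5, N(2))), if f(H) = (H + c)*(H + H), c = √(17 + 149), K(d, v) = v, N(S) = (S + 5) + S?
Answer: -1/170 + √166/1530 ≈ 0.0025386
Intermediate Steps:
N(S) = 5 + 2*S (N(S) = (5 + S) + S = 5 + 2*S)
c = √166 ≈ 12.884
f(H) = 2*H*(H + √166) (f(H) = (H + √166)*(H + H) = (H + √166)*(2*H) = 2*H*(H + √166))
1/f(K(-7 - 5, N(2))) = 1/(2*(5 + 2*2)*((5 + 2*2) + √166)) = 1/(2*(5 + 4)*((5 + 4) + √166)) = 1/(2*9*(9 + √166)) = 1/(162 + 18*√166)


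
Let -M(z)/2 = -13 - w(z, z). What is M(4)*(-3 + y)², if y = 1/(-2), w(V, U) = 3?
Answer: 392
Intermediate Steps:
y = -½ (y = 1*(-½) = -½ ≈ -0.50000)
M(z) = 32 (M(z) = -2*(-13 - 1*3) = -2*(-13 - 3) = -2*(-16) = 32)
M(4)*(-3 + y)² = 32*(-3 - ½)² = 32*(-7/2)² = 32*(49/4) = 392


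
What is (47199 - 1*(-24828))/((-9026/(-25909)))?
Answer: 1866147543/9026 ≈ 2.0675e+5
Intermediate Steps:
(47199 - 1*(-24828))/((-9026/(-25909))) = (47199 + 24828)/((-9026*(-1/25909))) = 72027/(9026/25909) = 72027*(25909/9026) = 1866147543/9026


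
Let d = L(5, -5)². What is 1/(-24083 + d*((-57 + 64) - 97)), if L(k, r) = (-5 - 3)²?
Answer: -1/392723 ≈ -2.5463e-6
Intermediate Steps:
L(k, r) = 64 (L(k, r) = (-8)² = 64)
d = 4096 (d = 64² = 4096)
1/(-24083 + d*((-57 + 64) - 97)) = 1/(-24083 + 4096*((-57 + 64) - 97)) = 1/(-24083 + 4096*(7 - 97)) = 1/(-24083 + 4096*(-90)) = 1/(-24083 - 368640) = 1/(-392723) = -1/392723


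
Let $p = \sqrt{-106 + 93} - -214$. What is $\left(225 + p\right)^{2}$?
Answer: $\left(439 + i \sqrt{13}\right)^{2} \approx 1.9271 \cdot 10^{5} + 3166.0 i$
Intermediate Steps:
$p = 214 + i \sqrt{13}$ ($p = \sqrt{-13} + 214 = i \sqrt{13} + 214 = 214 + i \sqrt{13} \approx 214.0 + 3.6056 i$)
$\left(225 + p\right)^{2} = \left(225 + \left(214 + i \sqrt{13}\right)\right)^{2} = \left(439 + i \sqrt{13}\right)^{2}$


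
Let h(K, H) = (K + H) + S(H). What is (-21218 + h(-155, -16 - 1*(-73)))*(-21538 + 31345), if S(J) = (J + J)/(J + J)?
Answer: -209036205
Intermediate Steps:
S(J) = 1 (S(J) = (2*J)/((2*J)) = (2*J)*(1/(2*J)) = 1)
h(K, H) = 1 + H + K (h(K, H) = (K + H) + 1 = (H + K) + 1 = 1 + H + K)
(-21218 + h(-155, -16 - 1*(-73)))*(-21538 + 31345) = (-21218 + (1 + (-16 - 1*(-73)) - 155))*(-21538 + 31345) = (-21218 + (1 + (-16 + 73) - 155))*9807 = (-21218 + (1 + 57 - 155))*9807 = (-21218 - 97)*9807 = -21315*9807 = -209036205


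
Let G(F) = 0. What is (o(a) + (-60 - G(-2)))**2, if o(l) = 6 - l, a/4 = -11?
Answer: 100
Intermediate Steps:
a = -44 (a = 4*(-11) = -44)
(o(a) + (-60 - G(-2)))**2 = ((6 - 1*(-44)) + (-60 - 1*0))**2 = ((6 + 44) + (-60 + 0))**2 = (50 - 60)**2 = (-10)**2 = 100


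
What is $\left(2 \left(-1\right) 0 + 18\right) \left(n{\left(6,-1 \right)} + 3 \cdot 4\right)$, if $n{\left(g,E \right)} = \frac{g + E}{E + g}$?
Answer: $234$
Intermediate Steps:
$n{\left(g,E \right)} = 1$ ($n{\left(g,E \right)} = \frac{E + g}{E + g} = 1$)
$\left(2 \left(-1\right) 0 + 18\right) \left(n{\left(6,-1 \right)} + 3 \cdot 4\right) = \left(2 \left(-1\right) 0 + 18\right) \left(1 + 3 \cdot 4\right) = \left(\left(-2\right) 0 + 18\right) \left(1 + 12\right) = \left(0 + 18\right) 13 = 18 \cdot 13 = 234$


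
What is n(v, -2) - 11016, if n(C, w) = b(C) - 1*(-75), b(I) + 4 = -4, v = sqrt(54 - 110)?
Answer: -10949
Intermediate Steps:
v = 2*I*sqrt(14) (v = sqrt(-56) = 2*I*sqrt(14) ≈ 7.4833*I)
b(I) = -8 (b(I) = -4 - 4 = -8)
n(C, w) = 67 (n(C, w) = -8 - 1*(-75) = -8 + 75 = 67)
n(v, -2) - 11016 = 67 - 11016 = -10949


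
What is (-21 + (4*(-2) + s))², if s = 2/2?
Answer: 784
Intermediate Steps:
s = 1 (s = 2*(½) = 1)
(-21 + (4*(-2) + s))² = (-21 + (4*(-2) + 1))² = (-21 + (-8 + 1))² = (-21 - 7)² = (-28)² = 784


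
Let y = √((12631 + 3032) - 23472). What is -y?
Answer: -I*√7809 ≈ -88.369*I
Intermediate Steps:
y = I*√7809 (y = √(15663 - 23472) = √(-7809) = I*√7809 ≈ 88.369*I)
-y = -I*√7809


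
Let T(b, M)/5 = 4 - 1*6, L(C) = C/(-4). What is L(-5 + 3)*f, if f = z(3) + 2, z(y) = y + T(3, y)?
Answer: -5/2 ≈ -2.5000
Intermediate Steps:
L(C) = -C/4 (L(C) = C*(-¼) = -C/4)
T(b, M) = -10 (T(b, M) = 5*(4 - 1*6) = 5*(4 - 6) = 5*(-2) = -10)
z(y) = -10 + y (z(y) = y - 10 = -10 + y)
f = -5 (f = (-10 + 3) + 2 = -7 + 2 = -5)
L(-5 + 3)*f = -(-5 + 3)/4*(-5) = -¼*(-2)*(-5) = (½)*(-5) = -5/2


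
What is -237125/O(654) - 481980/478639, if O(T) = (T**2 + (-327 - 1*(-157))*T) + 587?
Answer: -266344216415/151787435597 ≈ -1.7547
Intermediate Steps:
O(T) = 587 + T**2 - 170*T (O(T) = (T**2 + (-327 + 157)*T) + 587 = (T**2 - 170*T) + 587 = 587 + T**2 - 170*T)
-237125/O(654) - 481980/478639 = -237125/(587 + 654**2 - 170*654) - 481980/478639 = -237125/(587 + 427716 - 111180) - 481980*1/478639 = -237125/317123 - 481980/478639 = -266344216415/151787435597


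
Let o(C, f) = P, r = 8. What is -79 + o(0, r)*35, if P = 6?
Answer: 131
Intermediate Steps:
o(C, f) = 6
-79 + o(0, r)*35 = -79 + 6*35 = -79 + 210 = 131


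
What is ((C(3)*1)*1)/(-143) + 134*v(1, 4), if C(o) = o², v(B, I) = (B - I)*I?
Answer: -229953/143 ≈ -1608.1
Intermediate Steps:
v(B, I) = I*(B - I)
((C(3)*1)*1)/(-143) + 134*v(1, 4) = ((3²*1)*1)/(-143) + 134*(4*(1 - 1*4)) = ((9*1)*1)*(-1/143) + 134*(4*(1 - 4)) = (9*1)*(-1/143) + 134*(4*(-3)) = 9*(-1/143) + 134*(-12) = -9/143 - 1608 = -229953/143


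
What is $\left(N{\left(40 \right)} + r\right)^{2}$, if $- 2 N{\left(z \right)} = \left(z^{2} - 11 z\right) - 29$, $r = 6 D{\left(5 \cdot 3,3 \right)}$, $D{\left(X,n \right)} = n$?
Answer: $\frac{1199025}{4} \approx 2.9976 \cdot 10^{5}$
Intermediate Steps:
$r = 18$ ($r = 6 \cdot 3 = 18$)
$N{\left(z \right)} = \frac{29}{2} - \frac{z^{2}}{2} + \frac{11 z}{2}$ ($N{\left(z \right)} = - \frac{\left(z^{2} - 11 z\right) - 29}{2} = - \frac{-29 + z^{2} - 11 z}{2} = \frac{29}{2} - \frac{z^{2}}{2} + \frac{11 z}{2}$)
$\left(N{\left(40 \right)} + r\right)^{2} = \left(\left(\frac{29}{2} - \frac{40^{2}}{2} + \frac{11}{2} \cdot 40\right) + 18\right)^{2} = \left(\left(\frac{29}{2} - 800 + 220\right) + 18\right)^{2} = \left(- \frac{1131}{2} + 18\right)^{2} = \left(- \frac{1095}{2}\right)^{2} = \frac{1199025}{4}$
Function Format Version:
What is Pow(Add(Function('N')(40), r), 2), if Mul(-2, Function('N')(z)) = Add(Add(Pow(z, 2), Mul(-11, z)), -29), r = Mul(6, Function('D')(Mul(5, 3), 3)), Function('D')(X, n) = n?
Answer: Rational(1199025, 4) ≈ 2.9976e+5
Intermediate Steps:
r = 18 (r = Mul(6, 3) = 18)
Function('N')(z) = Add(Rational(29, 2), Mul(Rational(-1, 2), Pow(z, 2)), Mul(Rational(11, 2), z)) (Function('N')(z) = Mul(Rational(-1, 2), Add(Add(Pow(z, 2), Mul(-11, z)), -29)) = Mul(Rational(-1, 2), Add(-29, Pow(z, 2), Mul(-11, z))) = Add(Rational(29, 2), Mul(Rational(-1, 2), Pow(z, 2)), Mul(Rational(11, 2), z)))
Pow(Add(Function('N')(40), r), 2) = Pow(Add(Add(Rational(29, 2), Mul(Rational(-1, 2), Pow(40, 2)), Mul(Rational(11, 2), 40)), 18), 2) = Pow(Add(Add(Rational(29, 2), Mul(Rational(-1, 2), 1600), 220), 18), 2) = Pow(Add(Add(Rational(29, 2), -800, 220), 18), 2) = Pow(Add(Rational(-1131, 2), 18), 2) = Pow(Rational(-1095, 2), 2) = Rational(1199025, 4)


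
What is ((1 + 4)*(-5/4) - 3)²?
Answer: 1369/16 ≈ 85.563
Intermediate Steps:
((1 + 4)*(-5/4) - 3)² = (5*(-5*¼) - 3)² = (5*(-5/4) - 3)² = (-25/4 - 3)² = (-37/4)² = 1369/16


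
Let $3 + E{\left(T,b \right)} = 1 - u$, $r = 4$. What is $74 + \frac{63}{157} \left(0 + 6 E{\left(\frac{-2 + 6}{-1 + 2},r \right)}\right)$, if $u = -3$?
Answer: $\frac{11996}{157} \approx 76.408$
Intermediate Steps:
$E{\left(T,b \right)} = 1$ ($E{\left(T,b \right)} = -3 + \left(1 - -3\right) = -3 + \left(1 + 3\right) = -3 + 4 = 1$)
$74 + \frac{63}{157} \left(0 + 6 E{\left(\frac{-2 + 6}{-1 + 2},r \right)}\right) = 74 + \frac{63}{157} \left(0 + 6 \cdot 1\right) = 74 + 63 \cdot \frac{1}{157} \left(0 + 6\right) = 74 + \frac{63}{157} \cdot 6 = 74 + \frac{378}{157} = \frac{11996}{157}$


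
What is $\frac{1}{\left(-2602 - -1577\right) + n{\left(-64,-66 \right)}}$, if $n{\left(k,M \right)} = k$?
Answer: $- \frac{1}{1089} \approx -0.00091827$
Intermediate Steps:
$\frac{1}{\left(-2602 - -1577\right) + n{\left(-64,-66 \right)}} = \frac{1}{\left(-2602 - -1577\right) - 64} = \frac{1}{\left(-2602 + 1577\right) - 64} = \frac{1}{-1025 - 64} = \frac{1}{-1089} = - \frac{1}{1089}$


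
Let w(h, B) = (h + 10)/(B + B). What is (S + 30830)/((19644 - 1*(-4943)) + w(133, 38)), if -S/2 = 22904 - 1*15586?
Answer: 1230744/1868755 ≈ 0.65859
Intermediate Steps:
w(h, B) = (10 + h)/(2*B) (w(h, B) = (10 + h)/((2*B)) = (10 + h)*(1/(2*B)) = (10 + h)/(2*B))
S = -14636 (S = -2*(22904 - 1*15586) = -2*(22904 - 15586) = -2*7318 = -14636)
(S + 30830)/((19644 - 1*(-4943)) + w(133, 38)) = (-14636 + 30830)/((19644 - 1*(-4943)) + (½)*(10 + 133)/38) = 16194/((19644 + 4943) + (½)*(1/38)*143) = 16194/(24587 + 143/76) = 16194/(1868755/76) = 16194*(76/1868755) = 1230744/1868755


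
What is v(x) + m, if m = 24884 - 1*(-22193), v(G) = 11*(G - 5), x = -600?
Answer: 40422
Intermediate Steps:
v(G) = -55 + 11*G (v(G) = 11*(-5 + G) = -55 + 11*G)
m = 47077 (m = 24884 + 22193 = 47077)
v(x) + m = (-55 + 11*(-600)) + 47077 = (-55 - 6600) + 47077 = -6655 + 47077 = 40422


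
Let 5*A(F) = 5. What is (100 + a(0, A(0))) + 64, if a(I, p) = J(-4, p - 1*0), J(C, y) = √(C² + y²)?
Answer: 164 + √17 ≈ 168.12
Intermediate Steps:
A(F) = 1 (A(F) = (⅕)*5 = 1)
a(I, p) = √(16 + p²) (a(I, p) = √((-4)² + (p - 1*0)²) = √(16 + (p + 0)²) = √(16 + p²))
(100 + a(0, A(0))) + 64 = (100 + √(16 + 1²)) + 64 = (100 + √(16 + 1)) + 64 = (100 + √17) + 64 = 164 + √17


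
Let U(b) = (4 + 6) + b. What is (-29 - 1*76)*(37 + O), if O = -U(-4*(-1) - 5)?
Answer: -2940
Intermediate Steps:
U(b) = 10 + b
O = -9 (O = -(10 + (-4*(-1) - 5)) = -(10 + (4 - 5)) = -(10 - 1) = -1*9 = -9)
(-29 - 1*76)*(37 + O) = (-29 - 1*76)*(37 - 9) = (-29 - 76)*28 = -105*28 = -2940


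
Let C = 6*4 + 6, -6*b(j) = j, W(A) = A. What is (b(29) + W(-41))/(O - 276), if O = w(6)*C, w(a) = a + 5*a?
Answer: -275/4824 ≈ -0.057007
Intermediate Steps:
w(a) = 6*a
b(j) = -j/6
C = 30 (C = 24 + 6 = 30)
O = 1080 (O = (6*6)*30 = 36*30 = 1080)
(b(29) + W(-41))/(O - 276) = (-1/6*29 - 41)/(1080 - 276) = (-29/6 - 41)/804 = -275/6*1/804 = -275/4824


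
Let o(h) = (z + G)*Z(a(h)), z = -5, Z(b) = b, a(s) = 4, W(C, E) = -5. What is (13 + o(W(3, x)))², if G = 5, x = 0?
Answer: 169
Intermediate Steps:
o(h) = 0 (o(h) = (-5 + 5)*4 = 0*4 = 0)
(13 + o(W(3, x)))² = (13 + 0)² = 13² = 169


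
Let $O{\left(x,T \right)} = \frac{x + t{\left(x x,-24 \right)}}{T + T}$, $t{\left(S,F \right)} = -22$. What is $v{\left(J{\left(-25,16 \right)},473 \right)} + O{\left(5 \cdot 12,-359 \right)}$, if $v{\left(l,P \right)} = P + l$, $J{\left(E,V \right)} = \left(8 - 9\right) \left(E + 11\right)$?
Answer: $\frac{174814}{359} \approx 486.95$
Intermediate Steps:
$O{\left(x,T \right)} = \frac{-22 + x}{2 T}$ ($O{\left(x,T \right)} = \frac{x - 22}{T + T} = \frac{-22 + x}{2 T}$)
$J{\left(E,V \right)} = -11 - E$ ($J{\left(E,V \right)} = - (11 + E) = -11 - E$)
$v{\left(J{\left(-25,16 \right)},473 \right)} + O{\left(5 \cdot 12,-359 \right)} = \left(473 - -14\right) + \frac{-22 + 5 \cdot 12}{2 \left(-359\right)} = \left(473 + \left(-11 + 25\right)\right) + \frac{1}{2} \left(- \frac{1}{359}\right) \left(-22 + 60\right) = \left(473 + 14\right) + \frac{1}{2} \left(- \frac{1}{359}\right) 38 = 487 - \frac{19}{359} = \frac{174814}{359}$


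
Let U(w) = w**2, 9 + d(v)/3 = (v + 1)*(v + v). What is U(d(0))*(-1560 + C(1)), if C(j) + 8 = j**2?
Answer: -1142343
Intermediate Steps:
d(v) = -27 + 6*v*(1 + v) (d(v) = -27 + 3*((v + 1)*(v + v)) = -27 + 3*((1 + v)*(2*v)) = -27 + 3*(2*v*(1 + v)) = -27 + 6*v*(1 + v))
C(j) = -8 + j**2
U(d(0))*(-1560 + C(1)) = (-27 + 6*0 + 6*0**2)**2*(-1560 + (-8 + 1**2)) = (-27 + 0 + 6*0)**2*(-1560 + (-8 + 1)) = (-27 + 0 + 0)**2*(-1560 - 7) = (-27)**2*(-1567) = 729*(-1567) = -1142343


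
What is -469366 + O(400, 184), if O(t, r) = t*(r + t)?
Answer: -235766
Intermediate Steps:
-469366 + O(400, 184) = -469366 + 400*(184 + 400) = -469366 + 400*584 = -469366 + 233600 = -235766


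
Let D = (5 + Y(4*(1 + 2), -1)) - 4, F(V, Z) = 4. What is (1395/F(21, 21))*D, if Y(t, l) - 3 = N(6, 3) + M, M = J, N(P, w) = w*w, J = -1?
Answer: 4185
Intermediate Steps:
N(P, w) = w²
M = -1
Y(t, l) = 11 (Y(t, l) = 3 + (3² - 1) = 3 + (9 - 1) = 3 + 8 = 11)
D = 12 (D = (5 + 11) - 4 = 16 - 4 = 12)
(1395/F(21, 21))*D = (1395/4)*12 = 4185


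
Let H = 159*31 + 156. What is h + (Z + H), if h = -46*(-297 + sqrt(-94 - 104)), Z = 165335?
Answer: 184082 - 138*I*sqrt(22) ≈ 1.8408e+5 - 647.28*I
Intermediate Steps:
H = 5085 (H = 4929 + 156 = 5085)
h = 13662 - 138*I*sqrt(22) (h = -46*(-297 + sqrt(-198)) = -46*(-297 + 3*I*sqrt(22)) = 13662 - 138*I*sqrt(22) ≈ 13662.0 - 647.28*I)
h + (Z + H) = (13662 - 138*I*sqrt(22)) + (165335 + 5085) = (13662 - 138*I*sqrt(22)) + 170420 = 184082 - 138*I*sqrt(22)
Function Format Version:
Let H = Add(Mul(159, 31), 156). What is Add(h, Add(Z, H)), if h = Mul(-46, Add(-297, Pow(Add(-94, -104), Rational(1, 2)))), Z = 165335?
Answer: Add(184082, Mul(-138, I, Pow(22, Rational(1, 2)))) ≈ Add(1.8408e+5, Mul(-647.28, I))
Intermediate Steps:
H = 5085 (H = Add(4929, 156) = 5085)
h = Add(13662, Mul(-138, I, Pow(22, Rational(1, 2)))) (h = Mul(-46, Add(-297, Pow(-198, Rational(1, 2)))) = Mul(-46, Add(-297, Mul(3, I, Pow(22, Rational(1, 2))))) = Add(13662, Mul(-138, I, Pow(22, Rational(1, 2)))) ≈ Add(13662., Mul(-647.28, I)))
Add(h, Add(Z, H)) = Add(Add(13662, Mul(-138, I, Pow(22, Rational(1, 2)))), Add(165335, 5085)) = Add(Add(13662, Mul(-138, I, Pow(22, Rational(1, 2)))), 170420) = Add(184082, Mul(-138, I, Pow(22, Rational(1, 2))))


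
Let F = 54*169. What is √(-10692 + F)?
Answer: 3*I*√174 ≈ 39.573*I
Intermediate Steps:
F = 9126
√(-10692 + F) = √(-10692 + 9126) = √(-1566) = 3*I*√174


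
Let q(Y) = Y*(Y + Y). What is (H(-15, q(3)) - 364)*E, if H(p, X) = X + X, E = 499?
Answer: -163672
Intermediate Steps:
q(Y) = 2*Y² (q(Y) = Y*(2*Y) = 2*Y²)
H(p, X) = 2*X
(H(-15, q(3)) - 364)*E = (2*(2*3²) - 364)*499 = (2*(2*9) - 364)*499 = (2*18 - 364)*499 = (36 - 364)*499 = -328*499 = -163672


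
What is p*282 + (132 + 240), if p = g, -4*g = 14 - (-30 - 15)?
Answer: -7575/2 ≈ -3787.5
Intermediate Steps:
g = -59/4 (g = -(14 - (-30 - 15))/4 = -(14 - 1*(-45))/4 = -(14 + 45)/4 = -1/4*59 = -59/4 ≈ -14.750)
p = -59/4 ≈ -14.750
p*282 + (132 + 240) = -59/4*282 + (132 + 240) = -8319/2 + 372 = -7575/2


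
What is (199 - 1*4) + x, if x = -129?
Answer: 66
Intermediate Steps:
(199 - 1*4) + x = (199 - 1*4) - 129 = (199 - 4) - 129 = 195 - 129 = 66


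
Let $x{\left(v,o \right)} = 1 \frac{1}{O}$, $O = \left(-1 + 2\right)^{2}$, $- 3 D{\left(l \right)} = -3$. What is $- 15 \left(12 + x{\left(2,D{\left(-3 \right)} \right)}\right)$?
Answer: $-195$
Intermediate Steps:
$D{\left(l \right)} = 1$ ($D{\left(l \right)} = \left(- \frac{1}{3}\right) \left(-3\right) = 1$)
$O = 1$ ($O = 1^{2} = 1$)
$x{\left(v,o \right)} = 1$ ($x{\left(v,o \right)} = 1 \cdot 1^{-1} = 1 \cdot 1 = 1$)
$- 15 \left(12 + x{\left(2,D{\left(-3 \right)} \right)}\right) = - 15 \left(12 + 1\right) = \left(-15\right) 13 = -195$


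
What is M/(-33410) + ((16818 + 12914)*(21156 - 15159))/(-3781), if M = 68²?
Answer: -2978557082492/63161605 ≈ -47158.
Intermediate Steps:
M = 4624
M/(-33410) + ((16818 + 12914)*(21156 - 15159))/(-3781) = 4624/(-33410) + ((16818 + 12914)*(21156 - 15159))/(-3781) = 4624*(-1/33410) + (29732*5997)*(-1/3781) = -2312/16705 + 178302804*(-1/3781) = -2312/16705 - 178302804/3781 = -2978557082492/63161605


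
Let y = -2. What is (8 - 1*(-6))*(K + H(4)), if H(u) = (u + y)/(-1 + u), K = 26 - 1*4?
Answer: 952/3 ≈ 317.33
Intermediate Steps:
K = 22 (K = 26 - 4 = 22)
H(u) = (-2 + u)/(-1 + u) (H(u) = (u - 2)/(-1 + u) = (-2 + u)/(-1 + u))
(8 - 1*(-6))*(K + H(4)) = (8 - 1*(-6))*(22 + (-2 + 4)/(-1 + 4)) = (8 + 6)*(22 + 2/3) = 14*(22 + (⅓)*2) = 14*(22 + ⅔) = 14*(68/3) = 952/3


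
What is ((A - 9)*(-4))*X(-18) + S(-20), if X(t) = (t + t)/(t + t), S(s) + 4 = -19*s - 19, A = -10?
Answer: 433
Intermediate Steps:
S(s) = -23 - 19*s (S(s) = -4 + (-19*s - 19) = -4 + (-19 - 19*s) = -23 - 19*s)
X(t) = 1 (X(t) = (2*t)/((2*t)) = (2*t)*(1/(2*t)) = 1)
((A - 9)*(-4))*X(-18) + S(-20) = ((-10 - 9)*(-4))*1 + (-23 - 19*(-20)) = -19*(-4)*1 + (-23 + 380) = 76*1 + 357 = 76 + 357 = 433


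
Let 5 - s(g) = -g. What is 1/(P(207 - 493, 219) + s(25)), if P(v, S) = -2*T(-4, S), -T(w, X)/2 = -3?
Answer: 1/18 ≈ 0.055556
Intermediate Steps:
T(w, X) = 6 (T(w, X) = -2*(-3) = 6)
P(v, S) = -12 (P(v, S) = -2*6 = -12)
s(g) = 5 + g (s(g) = 5 - (-1)*g = 5 + g)
1/(P(207 - 493, 219) + s(25)) = 1/(-12 + (5 + 25)) = 1/(-12 + 30) = 1/18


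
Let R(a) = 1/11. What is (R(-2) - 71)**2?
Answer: 608400/121 ≈ 5028.1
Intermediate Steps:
R(a) = 1/11
(R(-2) - 71)**2 = (1/11 - 71)**2 = (-780/11)**2 = 608400/121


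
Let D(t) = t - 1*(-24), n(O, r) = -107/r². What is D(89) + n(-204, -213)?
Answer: 5126590/45369 ≈ 113.00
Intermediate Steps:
n(O, r) = -107/r²
D(t) = 24 + t (D(t) = t + 24 = 24 + t)
D(89) + n(-204, -213) = (24 + 89) - 107/(-213)² = 113 - 107*1/45369 = 113 - 107/45369 = 5126590/45369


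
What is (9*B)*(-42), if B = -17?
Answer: 6426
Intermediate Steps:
(9*B)*(-42) = (9*(-17))*(-42) = -153*(-42) = 6426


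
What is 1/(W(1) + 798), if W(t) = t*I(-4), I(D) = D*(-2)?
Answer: 1/806 ≈ 0.0012407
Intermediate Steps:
I(D) = -2*D
W(t) = 8*t (W(t) = t*(-2*(-4)) = t*8 = 8*t)
1/(W(1) + 798) = 1/(8*1 + 798) = 1/(8 + 798) = 1/806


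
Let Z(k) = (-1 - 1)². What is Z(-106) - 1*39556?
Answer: -39552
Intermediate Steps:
Z(k) = 4 (Z(k) = (-2)² = 4)
Z(-106) - 1*39556 = 4 - 1*39556 = 4 - 39556 = -39552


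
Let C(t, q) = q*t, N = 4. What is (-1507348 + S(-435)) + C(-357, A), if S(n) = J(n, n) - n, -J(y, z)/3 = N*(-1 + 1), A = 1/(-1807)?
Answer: -2722991434/1807 ≈ -1.5069e+6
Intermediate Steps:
A = -1/1807 ≈ -0.00055340
J(y, z) = 0 (J(y, z) = -12*(-1 + 1) = -12*0 = -3*0 = 0)
S(n) = -n (S(n) = 0 - n = -n)
(-1507348 + S(-435)) + C(-357, A) = (-1507348 - 1*(-435)) - 1/1807*(-357) = (-1507348 + 435) + 357/1807 = -1506913 + 357/1807 = -2722991434/1807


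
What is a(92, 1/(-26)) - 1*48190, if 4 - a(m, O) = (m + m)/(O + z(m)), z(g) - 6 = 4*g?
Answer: -468517262/9723 ≈ -48187.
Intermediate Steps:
z(g) = 6 + 4*g
a(m, O) = 4 - 2*m/(6 + O + 4*m) (a(m, O) = 4 - (m + m)/(O + (6 + 4*m)) = 4 - 2*m/(6 + O + 4*m))
a(92, 1/(-26)) - 1*48190 = 2*(12 + 2/(-26) + 7*92)/(6 + 1/(-26) + 4*92) - 1*48190 = 2*(12 + 2*(-1/26) + 644)/(6 - 1/26 + 368) - 48190 = 2*(12 - 1/13 + 644)/(9723/26) - 48190 = 2*(26/9723)*(8527/13) - 48190 = 34108/9723 - 48190 = -468517262/9723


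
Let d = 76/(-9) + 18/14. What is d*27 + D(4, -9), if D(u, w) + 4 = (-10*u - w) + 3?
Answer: -1577/7 ≈ -225.29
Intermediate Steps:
D(u, w) = -1 - w - 10*u (D(u, w) = -4 + ((-10*u - w) + 3) = -4 + ((-w - 10*u) + 3) = -4 + (3 - w - 10*u) = -1 - w - 10*u)
d = -451/63 (d = 76*(-1/9) + 18*(1/14) = -76/9 + 9/7 = -451/63 ≈ -7.1587)
d*27 + D(4, -9) = -451/63*27 + (-1 - 1*(-9) - 10*4) = -1353/7 + (-1 + 9 - 40) = -1353/7 - 32 = -1577/7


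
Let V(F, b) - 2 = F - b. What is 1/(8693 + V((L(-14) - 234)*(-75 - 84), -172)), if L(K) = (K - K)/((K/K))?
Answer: 1/46073 ≈ 2.1705e-5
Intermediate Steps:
L(K) = 0 (L(K) = 0/1 = 0*1 = 0)
V(F, b) = 2 + F - b (V(F, b) = 2 + (F - b) = 2 + F - b)
1/(8693 + V((L(-14) - 234)*(-75 - 84), -172)) = 1/(8693 + (2 + (0 - 234)*(-75 - 84) - 1*(-172))) = 1/(8693 + (2 - 234*(-159) + 172)) = 1/(8693 + (2 + 37206 + 172)) = 1/(8693 + 37380) = 1/46073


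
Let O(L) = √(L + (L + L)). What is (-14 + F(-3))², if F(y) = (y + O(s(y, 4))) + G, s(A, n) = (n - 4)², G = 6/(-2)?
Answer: 400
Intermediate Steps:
G = -3 (G = 6*(-½) = -3)
s(A, n) = (-4 + n)²
O(L) = √3*√L (O(L) = √(L + 2*L) = √(3*L) = √3*√L)
F(y) = -3 + y (F(y) = (y + √3*√((-4 + 4)²)) - 3 = (y + √3*√(0²)) - 3 = (y + √3*√0) - 3 = (y + √3*0) - 3 = (y + 0) - 3 = y - 3 = -3 + y)
(-14 + F(-3))² = (-14 + (-3 - 3))² = (-14 - 6)² = (-20)² = 400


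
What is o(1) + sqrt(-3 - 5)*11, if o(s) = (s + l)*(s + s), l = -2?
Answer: -2 + 22*I*sqrt(2) ≈ -2.0 + 31.113*I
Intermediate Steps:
o(s) = 2*s*(-2 + s) (o(s) = (s - 2)*(s + s) = (-2 + s)*(2*s) = 2*s*(-2 + s))
o(1) + sqrt(-3 - 5)*11 = 2*1*(-2 + 1) + sqrt(-3 - 5)*11 = 2*1*(-1) + sqrt(-8)*11 = -2 + (2*I*sqrt(2))*11 = -2 + 22*I*sqrt(2)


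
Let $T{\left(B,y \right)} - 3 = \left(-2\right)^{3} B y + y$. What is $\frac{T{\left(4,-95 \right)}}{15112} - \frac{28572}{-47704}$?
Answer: $\frac{8943929}{11264107} \approx 0.79402$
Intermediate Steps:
$T{\left(B,y \right)} = 3 + y - 8 B y$ ($T{\left(B,y \right)} = 3 + \left(\left(-2\right)^{3} B y + y\right) = 3 + \left(- 8 B y + y\right) = 3 - \left(- y + 8 B y\right) = 3 + y - 8 B y$)
$\frac{T{\left(4,-95 \right)}}{15112} - \frac{28572}{-47704} = \frac{3 - 95 - 32 \left(-95\right)}{15112} - \frac{28572}{-47704} = \left(3 - 95 + 3040\right) \frac{1}{15112} - - \frac{7143}{11926} = 2948 \cdot \frac{1}{15112} + \frac{7143}{11926} = \frac{737}{3778} + \frac{7143}{11926} = \frac{8943929}{11264107}$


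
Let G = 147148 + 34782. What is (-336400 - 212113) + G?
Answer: -366583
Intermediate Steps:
G = 181930
(-336400 - 212113) + G = (-336400 - 212113) + 181930 = -548513 + 181930 = -366583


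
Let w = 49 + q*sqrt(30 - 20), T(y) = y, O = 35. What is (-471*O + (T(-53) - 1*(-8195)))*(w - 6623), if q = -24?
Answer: 54846882 + 200232*sqrt(10) ≈ 5.5480e+7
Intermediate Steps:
w = 49 - 24*sqrt(10) (w = 49 - 24*sqrt(30 - 20) = 49 - 24*sqrt(10) ≈ -26.895)
(-471*O + (T(-53) - 1*(-8195)))*(w - 6623) = (-471*35 + (-53 - 1*(-8195)))*((49 - 24*sqrt(10)) - 6623) = (-16485 + (-53 + 8195))*(-6574 - 24*sqrt(10)) = (-16485 + 8142)*(-6574 - 24*sqrt(10)) = -8343*(-6574 - 24*sqrt(10)) = 54846882 + 200232*sqrt(10)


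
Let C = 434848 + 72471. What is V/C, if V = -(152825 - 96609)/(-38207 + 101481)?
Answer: -28108/16050051203 ≈ -1.7513e-6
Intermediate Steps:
V = -28108/31637 (V = -56216/63274 = -1*28108/31637 = -28108/31637 ≈ -0.88845)
C = 507319
V/C = -28108/31637/507319 = -28108/31637*1/507319 = -28108/16050051203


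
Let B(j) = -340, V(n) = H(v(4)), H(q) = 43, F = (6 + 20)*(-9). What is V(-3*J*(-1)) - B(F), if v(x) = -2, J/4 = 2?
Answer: 383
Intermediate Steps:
J = 8 (J = 4*2 = 8)
F = -234 (F = 26*(-9) = -234)
V(n) = 43
V(-3*J*(-1)) - B(F) = 43 - 1*(-340) = 43 + 340 = 383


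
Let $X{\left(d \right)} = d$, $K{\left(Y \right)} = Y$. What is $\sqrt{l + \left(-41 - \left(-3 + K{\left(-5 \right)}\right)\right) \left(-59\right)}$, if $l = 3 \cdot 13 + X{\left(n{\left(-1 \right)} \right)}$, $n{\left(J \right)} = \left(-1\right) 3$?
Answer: $\sqrt{1983} \approx 44.531$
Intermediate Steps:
$n{\left(J \right)} = -3$
$l = 36$ ($l = 3 \cdot 13 - 3 = 39 - 3 = 36$)
$\sqrt{l + \left(-41 - \left(-3 + K{\left(-5 \right)}\right)\right) \left(-59\right)} = \sqrt{36 + \left(-41 - \left(-3 - 5\right)\right) \left(-59\right)} = \sqrt{36 + \left(-41 - -8\right) \left(-59\right)} = \sqrt{36 + \left(-41 + 8\right) \left(-59\right)} = \sqrt{36 - -1947} = \sqrt{36 + 1947} = \sqrt{1983}$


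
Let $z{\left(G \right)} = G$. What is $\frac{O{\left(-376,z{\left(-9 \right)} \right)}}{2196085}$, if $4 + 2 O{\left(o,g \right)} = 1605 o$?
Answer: $- \frac{301742}{2196085} \approx -0.1374$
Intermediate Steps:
$O{\left(o,g \right)} = -2 + \frac{1605 o}{2}$
$\frac{O{\left(-376,z{\left(-9 \right)} \right)}}{2196085} = \frac{-2 + \frac{1605}{2} \left(-376\right)}{2196085} = \left(-2 - 301740\right) \frac{1}{2196085} = \left(-301742\right) \frac{1}{2196085} = - \frac{301742}{2196085}$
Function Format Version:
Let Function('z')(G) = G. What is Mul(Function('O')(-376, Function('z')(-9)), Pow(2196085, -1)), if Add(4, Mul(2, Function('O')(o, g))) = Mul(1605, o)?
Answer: Rational(-301742, 2196085) ≈ -0.13740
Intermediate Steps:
Function('O')(o, g) = Add(-2, Mul(Rational(1605, 2), o)) (Function('O')(o, g) = Add(-2, Mul(Rational(1, 2), Mul(1605, o))) = Add(-2, Mul(Rational(1605, 2), o)))
Mul(Function('O')(-376, Function('z')(-9)), Pow(2196085, -1)) = Mul(Add(-2, Mul(Rational(1605, 2), -376)), Pow(2196085, -1)) = Mul(Add(-2, -301740), Rational(1, 2196085)) = Mul(-301742, Rational(1, 2196085)) = Rational(-301742, 2196085)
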